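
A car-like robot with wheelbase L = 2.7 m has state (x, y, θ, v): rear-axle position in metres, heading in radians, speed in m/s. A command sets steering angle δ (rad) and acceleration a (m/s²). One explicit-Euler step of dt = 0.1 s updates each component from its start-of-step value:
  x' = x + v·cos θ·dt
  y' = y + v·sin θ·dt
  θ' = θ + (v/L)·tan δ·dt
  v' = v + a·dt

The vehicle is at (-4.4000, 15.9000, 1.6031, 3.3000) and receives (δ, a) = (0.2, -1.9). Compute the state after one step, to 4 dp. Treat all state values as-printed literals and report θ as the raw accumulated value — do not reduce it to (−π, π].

(-4.4107, 16.2298, 1.6279, 3.1100)

x' = -4.4000 + 3.3000·cos(1.6031)·0.1 = -4.4107
y' = 15.9000 + 3.3000·sin(1.6031)·0.1 = 16.2298
θ' = 1.6031 + (3.3000/2.7)·tan(0.2)·0.1 = 1.6279
v' = 3.3000 − 1.9000·0.1 = 3.1100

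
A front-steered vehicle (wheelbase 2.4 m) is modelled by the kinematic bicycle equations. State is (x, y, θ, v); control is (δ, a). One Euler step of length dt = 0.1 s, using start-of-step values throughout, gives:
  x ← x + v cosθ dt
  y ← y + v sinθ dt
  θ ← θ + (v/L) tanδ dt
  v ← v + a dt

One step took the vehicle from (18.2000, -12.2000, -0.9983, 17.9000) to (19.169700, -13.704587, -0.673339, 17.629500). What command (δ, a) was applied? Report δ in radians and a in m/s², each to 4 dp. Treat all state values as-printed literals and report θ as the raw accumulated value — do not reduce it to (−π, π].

a = (v'−v)/dt = (-0.270500)/0.1 = -2.7050
Δθ = θ'−θ = 0.324961;  (v·dt/L) = 17.9000·0.1/2.4 = 0.745833
tan δ = Δθ·L/(v·dt) = 0.435702  →  δ = 0.4109

δ = 0.4109, a = -2.7050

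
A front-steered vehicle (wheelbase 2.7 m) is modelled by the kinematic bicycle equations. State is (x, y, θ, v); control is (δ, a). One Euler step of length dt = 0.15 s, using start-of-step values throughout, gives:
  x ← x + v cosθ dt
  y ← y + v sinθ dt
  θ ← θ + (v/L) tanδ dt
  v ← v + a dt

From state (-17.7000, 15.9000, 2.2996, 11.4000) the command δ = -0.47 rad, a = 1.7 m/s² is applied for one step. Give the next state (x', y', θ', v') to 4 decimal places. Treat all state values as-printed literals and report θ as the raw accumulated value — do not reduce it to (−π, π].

(-18.8388, 17.1756, 1.9779, 11.6550)

x' = -17.7000 + 11.4000·cos(2.2996)·0.15 = -18.8388
y' = 15.9000 + 11.4000·sin(2.2996)·0.15 = 17.1756
θ' = 2.2996 + (11.4000/2.7)·tan(-0.47)·0.15 = 1.9779
v' = 11.4000 + 1.7000·0.15 = 11.6550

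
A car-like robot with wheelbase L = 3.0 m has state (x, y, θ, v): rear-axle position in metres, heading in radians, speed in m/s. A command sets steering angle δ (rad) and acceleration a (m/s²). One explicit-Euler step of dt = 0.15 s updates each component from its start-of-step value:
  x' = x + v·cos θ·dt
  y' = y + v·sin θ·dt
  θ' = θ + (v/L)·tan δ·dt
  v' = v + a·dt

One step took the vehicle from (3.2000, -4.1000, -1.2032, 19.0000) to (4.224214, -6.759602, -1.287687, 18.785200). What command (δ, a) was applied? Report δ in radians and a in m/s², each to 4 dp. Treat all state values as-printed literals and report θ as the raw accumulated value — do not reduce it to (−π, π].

δ = -0.0887, a = -1.4320

a = (v'−v)/dt = (-0.214800)/0.15 = -1.4320
Δθ = θ'−θ = -0.084487;  (v·dt/L) = 19.0000·0.15/3.0 = 0.950000
tan δ = Δθ·L/(v·dt) = -0.088934  →  δ = -0.0887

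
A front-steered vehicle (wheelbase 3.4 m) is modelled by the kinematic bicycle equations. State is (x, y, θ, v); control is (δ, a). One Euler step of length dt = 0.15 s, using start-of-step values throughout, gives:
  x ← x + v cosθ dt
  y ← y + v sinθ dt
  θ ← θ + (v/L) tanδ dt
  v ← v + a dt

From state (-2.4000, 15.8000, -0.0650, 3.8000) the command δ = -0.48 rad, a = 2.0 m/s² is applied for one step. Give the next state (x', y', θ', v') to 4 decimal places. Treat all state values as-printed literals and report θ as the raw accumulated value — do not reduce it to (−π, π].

x' = -2.4000 + 3.8000·cos(-0.0650)·0.15 = -1.8312
y' = 15.8000 + 3.8000·sin(-0.0650)·0.15 = 15.7630
θ' = -0.0650 + (3.8000/3.4)·tan(-0.48)·0.15 = -0.1523
v' = 3.8000 + 2.0000·0.15 = 4.1000

(-1.8312, 15.7630, -0.1523, 4.1000)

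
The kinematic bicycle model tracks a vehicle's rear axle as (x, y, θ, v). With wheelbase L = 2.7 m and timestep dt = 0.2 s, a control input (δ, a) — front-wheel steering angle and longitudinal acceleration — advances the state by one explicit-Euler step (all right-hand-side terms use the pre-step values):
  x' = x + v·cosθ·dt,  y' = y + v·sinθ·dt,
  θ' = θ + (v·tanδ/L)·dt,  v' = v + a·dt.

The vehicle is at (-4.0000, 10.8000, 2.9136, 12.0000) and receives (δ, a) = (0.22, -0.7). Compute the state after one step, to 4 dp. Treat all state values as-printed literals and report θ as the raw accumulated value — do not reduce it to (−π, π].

(-6.3379, 11.3425, 3.1124, 11.8600)

x' = -4.0000 + 12.0000·cos(2.9136)·0.2 = -6.3379
y' = 10.8000 + 12.0000·sin(2.9136)·0.2 = 11.3425
θ' = 2.9136 + (12.0000/2.7)·tan(0.22)·0.2 = 3.1124
v' = 12.0000 − 0.7000·0.2 = 11.8600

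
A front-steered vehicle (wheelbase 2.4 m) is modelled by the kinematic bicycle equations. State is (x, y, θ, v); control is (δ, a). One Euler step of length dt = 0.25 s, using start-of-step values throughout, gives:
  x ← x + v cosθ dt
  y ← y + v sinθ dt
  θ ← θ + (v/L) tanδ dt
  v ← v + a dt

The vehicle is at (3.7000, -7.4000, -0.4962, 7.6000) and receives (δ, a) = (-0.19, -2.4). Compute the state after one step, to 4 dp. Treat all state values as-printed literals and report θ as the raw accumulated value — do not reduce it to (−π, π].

(5.3709, -8.3046, -0.6485, 7.0000)

x' = 3.7000 + 7.6000·cos(-0.4962)·0.25 = 5.3709
y' = -7.4000 + 7.6000·sin(-0.4962)·0.25 = -8.3046
θ' = -0.4962 + (7.6000/2.4)·tan(-0.19)·0.25 = -0.6485
v' = 7.6000 − 2.4000·0.25 = 7.0000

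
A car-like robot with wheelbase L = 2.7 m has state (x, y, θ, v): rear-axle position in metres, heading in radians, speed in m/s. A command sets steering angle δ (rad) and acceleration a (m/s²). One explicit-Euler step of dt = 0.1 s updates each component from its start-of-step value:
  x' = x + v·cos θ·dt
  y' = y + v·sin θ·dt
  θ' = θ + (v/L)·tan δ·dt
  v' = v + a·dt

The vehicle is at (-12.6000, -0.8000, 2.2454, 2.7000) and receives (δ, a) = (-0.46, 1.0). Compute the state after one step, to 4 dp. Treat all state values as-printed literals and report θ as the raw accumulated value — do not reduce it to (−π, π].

(-12.7686, -0.5891, 2.1959, 2.8000)

x' = -12.6000 + 2.7000·cos(2.2454)·0.1 = -12.7686
y' = -0.8000 + 2.7000·sin(2.2454)·0.1 = -0.5891
θ' = 2.2454 + (2.7000/2.7)·tan(-0.46)·0.1 = 2.1959
v' = 2.7000 + 1.0000·0.1 = 2.8000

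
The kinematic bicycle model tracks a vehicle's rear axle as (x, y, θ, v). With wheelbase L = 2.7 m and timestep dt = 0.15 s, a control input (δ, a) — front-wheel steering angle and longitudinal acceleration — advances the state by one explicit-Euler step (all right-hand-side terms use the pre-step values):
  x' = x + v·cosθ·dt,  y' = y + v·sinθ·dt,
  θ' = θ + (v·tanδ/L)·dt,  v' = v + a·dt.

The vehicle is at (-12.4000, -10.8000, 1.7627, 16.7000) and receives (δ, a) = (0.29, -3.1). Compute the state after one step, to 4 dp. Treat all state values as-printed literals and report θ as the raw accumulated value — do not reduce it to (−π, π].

x' = -12.4000 + 16.7000·cos(1.7627)·0.15 = -12.8778
y' = -10.8000 + 16.7000·sin(1.7627)·0.15 = -8.3410
θ' = 1.7627 + (16.7000/2.7)·tan(0.29)·0.15 = 2.0396
v' = 16.7000 − 3.1000·0.15 = 16.2350

(-12.8778, -8.3410, 2.0396, 16.2350)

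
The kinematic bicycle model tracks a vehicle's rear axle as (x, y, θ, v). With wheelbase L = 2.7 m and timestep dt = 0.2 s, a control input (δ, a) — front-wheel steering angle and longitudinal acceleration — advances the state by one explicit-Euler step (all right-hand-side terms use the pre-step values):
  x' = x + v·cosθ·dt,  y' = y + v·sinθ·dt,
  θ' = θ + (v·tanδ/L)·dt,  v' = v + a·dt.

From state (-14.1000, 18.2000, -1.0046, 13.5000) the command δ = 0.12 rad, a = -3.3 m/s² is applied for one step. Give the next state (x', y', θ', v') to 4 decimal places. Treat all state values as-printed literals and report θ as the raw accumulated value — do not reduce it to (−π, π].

(-12.6517, 15.9213, -0.8840, 12.8400)

x' = -14.1000 + 13.5000·cos(-1.0046)·0.2 = -12.6517
y' = 18.2000 + 13.5000·sin(-1.0046)·0.2 = 15.9213
θ' = -1.0046 + (13.5000/2.7)·tan(0.12)·0.2 = -0.8840
v' = 13.5000 − 3.3000·0.2 = 12.8400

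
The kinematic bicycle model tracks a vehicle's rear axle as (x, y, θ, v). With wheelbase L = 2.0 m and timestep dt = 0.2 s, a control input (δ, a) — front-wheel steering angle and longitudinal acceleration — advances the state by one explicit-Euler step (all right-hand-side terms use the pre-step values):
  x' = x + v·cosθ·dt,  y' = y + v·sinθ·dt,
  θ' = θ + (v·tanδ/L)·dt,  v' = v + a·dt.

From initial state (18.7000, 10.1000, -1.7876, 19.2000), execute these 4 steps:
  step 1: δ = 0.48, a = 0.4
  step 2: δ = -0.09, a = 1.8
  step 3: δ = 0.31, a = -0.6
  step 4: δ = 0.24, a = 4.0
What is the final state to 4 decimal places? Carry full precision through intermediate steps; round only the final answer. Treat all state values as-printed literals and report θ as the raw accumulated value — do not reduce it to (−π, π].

after step 1 (δ=0.48, a=0.4): (17.873981, 6.349894, -0.788027, 19.280000)
after step 2 (δ=-0.09, a=1.8): (20.593407, 3.616132, -0.962017, 19.640000)
after step 3 (δ=0.31, a=-0.6): (22.839698, 0.393810, -0.332894, 19.520000)
after step 4 (δ=0.24, a=4.0): (26.529370, -0.881938, 0.144793, 20.320000)

(26.5294, -0.8819, 0.1448, 20.3200)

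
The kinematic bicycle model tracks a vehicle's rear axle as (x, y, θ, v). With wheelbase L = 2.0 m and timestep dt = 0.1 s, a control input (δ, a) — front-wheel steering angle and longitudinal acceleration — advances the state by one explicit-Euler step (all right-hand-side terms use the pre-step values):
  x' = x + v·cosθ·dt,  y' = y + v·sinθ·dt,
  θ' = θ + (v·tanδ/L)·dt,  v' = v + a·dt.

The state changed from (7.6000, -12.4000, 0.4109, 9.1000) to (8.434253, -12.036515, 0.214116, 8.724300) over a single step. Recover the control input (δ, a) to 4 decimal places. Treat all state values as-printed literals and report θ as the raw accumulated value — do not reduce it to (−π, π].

a = (v'−v)/dt = (-0.375700)/0.1 = -3.7570
Δθ = θ'−θ = -0.196784;  (v·dt/L) = 9.1000·0.1/2.0 = 0.455000
tan δ = Δθ·L/(v·dt) = -0.432492  →  δ = -0.4082

δ = -0.4082, a = -3.7570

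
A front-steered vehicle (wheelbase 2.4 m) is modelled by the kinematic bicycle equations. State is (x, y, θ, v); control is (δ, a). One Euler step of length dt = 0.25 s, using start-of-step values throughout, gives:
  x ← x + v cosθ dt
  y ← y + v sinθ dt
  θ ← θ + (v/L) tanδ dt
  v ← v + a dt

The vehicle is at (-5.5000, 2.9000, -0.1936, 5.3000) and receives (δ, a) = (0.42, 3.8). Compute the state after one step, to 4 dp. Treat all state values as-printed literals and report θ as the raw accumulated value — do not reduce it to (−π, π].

(-4.1998, 2.6451, 0.0529, 6.2500)

x' = -5.5000 + 5.3000·cos(-0.1936)·0.25 = -4.1998
y' = 2.9000 + 5.3000·sin(-0.1936)·0.25 = 2.6451
θ' = -0.1936 + (5.3000/2.4)·tan(0.42)·0.25 = 0.0529
v' = 5.3000 + 3.8000·0.25 = 6.2500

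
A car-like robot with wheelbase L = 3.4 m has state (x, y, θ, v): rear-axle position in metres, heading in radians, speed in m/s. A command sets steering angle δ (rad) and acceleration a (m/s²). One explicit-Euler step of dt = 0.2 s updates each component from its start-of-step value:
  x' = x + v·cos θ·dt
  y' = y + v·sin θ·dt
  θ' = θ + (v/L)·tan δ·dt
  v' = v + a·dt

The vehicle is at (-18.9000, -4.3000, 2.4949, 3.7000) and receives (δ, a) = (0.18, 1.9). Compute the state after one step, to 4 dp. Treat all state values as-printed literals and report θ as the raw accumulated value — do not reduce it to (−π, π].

x' = -18.9000 + 3.7000·cos(2.4949)·0.2 = -19.4906
y' = -4.3000 + 3.7000·sin(2.4949)·0.2 = -3.8541
θ' = 2.4949 + (3.7000/3.4)·tan(0.18)·0.2 = 2.5345
v' = 3.7000 + 1.9000·0.2 = 4.0800

(-19.4906, -3.8541, 2.5345, 4.0800)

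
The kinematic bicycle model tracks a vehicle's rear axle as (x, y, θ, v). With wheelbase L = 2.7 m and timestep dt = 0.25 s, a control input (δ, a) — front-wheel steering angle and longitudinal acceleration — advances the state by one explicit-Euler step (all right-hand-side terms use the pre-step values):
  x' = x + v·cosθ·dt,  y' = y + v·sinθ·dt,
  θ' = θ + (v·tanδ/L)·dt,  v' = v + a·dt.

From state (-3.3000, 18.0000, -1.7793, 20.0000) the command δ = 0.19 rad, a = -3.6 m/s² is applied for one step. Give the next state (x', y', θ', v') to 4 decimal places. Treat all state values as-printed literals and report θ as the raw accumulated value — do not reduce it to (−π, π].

(-4.3350, 13.1083, -1.4232, 19.1000)

x' = -3.3000 + 20.0000·cos(-1.7793)·0.25 = -4.3350
y' = 18.0000 + 20.0000·sin(-1.7793)·0.25 = 13.1083
θ' = -1.7793 + (20.0000/2.7)·tan(0.19)·0.25 = -1.4232
v' = 20.0000 − 3.6000·0.25 = 19.1000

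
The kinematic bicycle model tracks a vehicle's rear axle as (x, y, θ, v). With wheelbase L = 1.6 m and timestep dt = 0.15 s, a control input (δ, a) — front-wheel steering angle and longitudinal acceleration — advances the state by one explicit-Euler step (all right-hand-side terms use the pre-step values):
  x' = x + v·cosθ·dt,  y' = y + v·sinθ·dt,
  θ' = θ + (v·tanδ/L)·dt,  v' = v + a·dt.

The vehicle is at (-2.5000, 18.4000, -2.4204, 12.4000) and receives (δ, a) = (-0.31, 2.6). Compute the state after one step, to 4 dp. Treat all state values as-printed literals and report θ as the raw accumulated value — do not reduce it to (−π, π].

x' = -2.5000 + 12.4000·cos(-2.4204)·0.15 = -3.8969
y' = 18.4000 + 12.4000·sin(-2.4204)·0.15 = 17.1719
θ' = -2.4204 + (12.4000/1.6)·tan(-0.31)·0.15 = -2.7928
v' = 12.4000 + 2.6000·0.15 = 12.7900

(-3.8969, 17.1719, -2.7928, 12.7900)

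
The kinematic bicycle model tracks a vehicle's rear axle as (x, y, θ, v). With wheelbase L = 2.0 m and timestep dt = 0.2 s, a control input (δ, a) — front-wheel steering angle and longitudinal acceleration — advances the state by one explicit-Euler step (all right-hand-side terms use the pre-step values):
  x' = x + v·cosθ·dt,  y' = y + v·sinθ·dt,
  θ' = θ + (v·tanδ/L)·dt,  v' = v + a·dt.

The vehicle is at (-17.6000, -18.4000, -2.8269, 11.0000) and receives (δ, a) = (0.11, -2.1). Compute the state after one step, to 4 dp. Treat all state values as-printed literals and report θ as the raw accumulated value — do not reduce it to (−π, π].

x' = -17.6000 + 11.0000·cos(-2.8269)·0.2 = -19.6920
y' = -18.4000 + 11.0000·sin(-2.8269)·0.2 = -19.0810
θ' = -2.8269 + (11.0000/2.0)·tan(0.11)·0.2 = -2.7054
v' = 11.0000 − 2.1000·0.2 = 10.5800

(-19.6920, -19.0810, -2.7054, 10.5800)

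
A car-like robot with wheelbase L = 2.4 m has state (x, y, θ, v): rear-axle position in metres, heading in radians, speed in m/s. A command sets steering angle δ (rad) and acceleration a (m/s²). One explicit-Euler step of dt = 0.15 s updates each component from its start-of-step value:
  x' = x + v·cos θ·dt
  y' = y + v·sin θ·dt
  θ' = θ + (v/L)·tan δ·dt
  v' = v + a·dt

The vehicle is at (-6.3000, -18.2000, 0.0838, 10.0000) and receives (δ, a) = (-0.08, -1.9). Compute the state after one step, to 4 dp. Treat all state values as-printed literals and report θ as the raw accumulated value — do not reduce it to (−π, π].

(-4.8053, -18.0744, 0.0337, 9.7150)

x' = -6.3000 + 10.0000·cos(0.0838)·0.15 = -4.8053
y' = -18.2000 + 10.0000·sin(0.0838)·0.15 = -18.0744
θ' = 0.0838 + (10.0000/2.4)·tan(-0.08)·0.15 = 0.0337
v' = 10.0000 − 1.9000·0.15 = 9.7150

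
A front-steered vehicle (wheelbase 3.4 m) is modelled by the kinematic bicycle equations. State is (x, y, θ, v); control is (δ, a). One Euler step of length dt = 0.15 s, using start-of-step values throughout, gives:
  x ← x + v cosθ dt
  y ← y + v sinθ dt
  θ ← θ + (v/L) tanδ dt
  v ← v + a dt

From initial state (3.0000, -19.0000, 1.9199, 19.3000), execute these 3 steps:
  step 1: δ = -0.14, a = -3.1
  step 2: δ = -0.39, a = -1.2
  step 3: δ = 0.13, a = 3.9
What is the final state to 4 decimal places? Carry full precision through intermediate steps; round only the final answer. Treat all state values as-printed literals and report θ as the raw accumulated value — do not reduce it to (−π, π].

(1.6821, -10.7476, 1.5659, 19.2400)

after step 1 (δ=-0.14, a=-3.1): (2.009749, -16.279627, 1.799909, 18.835000)
after step 2 (δ=-0.39, a=-1.2): (1.368096, -13.528206, 1.458341, 18.655000)
after step 3 (δ=0.13, a=3.9): (1.682112, -10.747631, 1.565939, 19.240000)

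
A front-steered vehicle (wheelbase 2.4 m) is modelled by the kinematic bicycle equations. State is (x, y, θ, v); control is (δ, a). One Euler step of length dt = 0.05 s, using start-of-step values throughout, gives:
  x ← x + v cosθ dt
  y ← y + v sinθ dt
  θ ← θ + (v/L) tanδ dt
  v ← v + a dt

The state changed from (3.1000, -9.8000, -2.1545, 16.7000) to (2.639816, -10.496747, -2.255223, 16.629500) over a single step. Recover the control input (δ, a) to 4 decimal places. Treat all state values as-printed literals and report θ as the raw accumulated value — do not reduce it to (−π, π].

a = (v'−v)/dt = (-0.070500)/0.05 = -1.4100
Δθ = θ'−θ = -0.100723;  (v·dt/L) = 16.7000·0.05/2.4 = 0.347917
tan δ = Δθ·L/(v·dt) = -0.289503  →  δ = -0.2818

δ = -0.2818, a = -1.4100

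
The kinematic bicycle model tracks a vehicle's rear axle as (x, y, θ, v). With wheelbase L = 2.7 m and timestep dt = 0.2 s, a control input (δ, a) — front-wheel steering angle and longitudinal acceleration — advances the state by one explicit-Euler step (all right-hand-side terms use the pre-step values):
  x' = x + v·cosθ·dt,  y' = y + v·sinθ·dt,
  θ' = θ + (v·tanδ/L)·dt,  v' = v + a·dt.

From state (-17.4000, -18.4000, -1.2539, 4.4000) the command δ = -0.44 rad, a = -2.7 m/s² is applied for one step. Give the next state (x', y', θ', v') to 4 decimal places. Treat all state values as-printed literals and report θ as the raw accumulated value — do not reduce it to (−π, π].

(-17.1258, -19.2362, -1.4073, 3.8600)

x' = -17.4000 + 4.4000·cos(-1.2539)·0.2 = -17.1258
y' = -18.4000 + 4.4000·sin(-1.2539)·0.2 = -19.2362
θ' = -1.2539 + (4.4000/2.7)·tan(-0.44)·0.2 = -1.4073
v' = 4.4000 − 2.7000·0.2 = 3.8600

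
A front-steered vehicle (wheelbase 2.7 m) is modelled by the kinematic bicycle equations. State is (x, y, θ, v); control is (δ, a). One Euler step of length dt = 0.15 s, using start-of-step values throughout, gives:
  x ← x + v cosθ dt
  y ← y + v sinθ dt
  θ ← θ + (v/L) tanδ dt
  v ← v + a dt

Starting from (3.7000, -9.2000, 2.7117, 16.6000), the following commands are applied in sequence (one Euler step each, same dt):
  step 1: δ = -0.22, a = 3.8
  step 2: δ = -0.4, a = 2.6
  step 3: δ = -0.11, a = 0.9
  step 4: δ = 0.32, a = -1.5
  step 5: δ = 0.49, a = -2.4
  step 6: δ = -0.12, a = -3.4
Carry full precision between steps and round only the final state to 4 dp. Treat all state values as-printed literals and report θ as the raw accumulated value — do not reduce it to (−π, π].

after step 1 (δ=-0.22, a=3.8): (1.436564, -8.162235, 2.505473, 17.170000)
after step 2 (δ=-0.4, a=2.6): (-0.635187, -6.632186, 2.102175, 17.560000)
after step 3 (δ=-0.11, a=0.9): (-1.969895, -4.361391, 1.994429, 17.695000)
after step 4 (δ=0.32, a=-1.5): (-3.060991, -1.941772, 2.320204, 17.470000)
after step 5 (δ=0.49, a=-2.4): (-4.846088, -0.023323, 2.837886, 17.110000)
after step 6 (δ=-0.12, a=-3.4): (-7.295131, 0.744211, 2.723269, 16.600000)

(-7.2951, 0.7442, 2.7233, 16.6000)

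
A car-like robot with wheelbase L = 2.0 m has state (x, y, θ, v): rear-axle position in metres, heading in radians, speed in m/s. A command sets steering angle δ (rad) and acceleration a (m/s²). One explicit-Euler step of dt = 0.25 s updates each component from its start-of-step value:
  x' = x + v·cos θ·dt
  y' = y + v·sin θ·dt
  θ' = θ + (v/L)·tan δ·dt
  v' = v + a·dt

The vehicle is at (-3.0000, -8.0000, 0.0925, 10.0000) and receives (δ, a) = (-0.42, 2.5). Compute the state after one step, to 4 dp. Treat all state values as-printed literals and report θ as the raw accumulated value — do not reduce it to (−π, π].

(-0.5107, -7.7691, -0.4657, 10.6250)

x' = -3.0000 + 10.0000·cos(0.0925)·0.25 = -0.5107
y' = -8.0000 + 10.0000·sin(0.0925)·0.25 = -7.7691
θ' = 0.0925 + (10.0000/2.0)·tan(-0.42)·0.25 = -0.4657
v' = 10.0000 + 2.5000·0.25 = 10.6250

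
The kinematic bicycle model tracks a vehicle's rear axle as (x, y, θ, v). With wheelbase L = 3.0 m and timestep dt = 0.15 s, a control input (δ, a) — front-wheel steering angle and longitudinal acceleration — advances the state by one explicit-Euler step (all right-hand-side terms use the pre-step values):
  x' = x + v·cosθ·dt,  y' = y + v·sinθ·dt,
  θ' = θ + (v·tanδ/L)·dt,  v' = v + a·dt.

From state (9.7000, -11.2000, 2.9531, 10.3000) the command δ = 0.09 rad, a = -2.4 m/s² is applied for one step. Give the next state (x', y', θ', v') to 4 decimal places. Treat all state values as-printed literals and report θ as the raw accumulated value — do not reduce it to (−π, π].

(8.1824, -10.9105, 2.9996, 9.9400)

x' = 9.7000 + 10.3000·cos(2.9531)·0.15 = 8.1824
y' = -11.2000 + 10.3000·sin(2.9531)·0.15 = -10.9105
θ' = 2.9531 + (10.3000/3.0)·tan(0.09)·0.15 = 2.9996
v' = 10.3000 − 2.4000·0.15 = 9.9400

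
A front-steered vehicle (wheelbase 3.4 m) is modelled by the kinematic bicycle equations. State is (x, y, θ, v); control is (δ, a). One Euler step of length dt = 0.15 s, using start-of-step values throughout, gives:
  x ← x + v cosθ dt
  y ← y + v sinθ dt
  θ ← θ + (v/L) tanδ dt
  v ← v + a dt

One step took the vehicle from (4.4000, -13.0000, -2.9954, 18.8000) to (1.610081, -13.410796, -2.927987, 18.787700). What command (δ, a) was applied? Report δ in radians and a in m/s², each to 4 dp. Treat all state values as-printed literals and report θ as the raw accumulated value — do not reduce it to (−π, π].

δ = 0.0811, a = -0.0820

a = (v'−v)/dt = (-0.012300)/0.15 = -0.0820
Δθ = θ'−θ = 0.067413;  (v·dt/L) = 18.8000·0.15/3.4 = 0.829412
tan δ = Δθ·L/(v·dt) = 0.081278  →  δ = 0.0811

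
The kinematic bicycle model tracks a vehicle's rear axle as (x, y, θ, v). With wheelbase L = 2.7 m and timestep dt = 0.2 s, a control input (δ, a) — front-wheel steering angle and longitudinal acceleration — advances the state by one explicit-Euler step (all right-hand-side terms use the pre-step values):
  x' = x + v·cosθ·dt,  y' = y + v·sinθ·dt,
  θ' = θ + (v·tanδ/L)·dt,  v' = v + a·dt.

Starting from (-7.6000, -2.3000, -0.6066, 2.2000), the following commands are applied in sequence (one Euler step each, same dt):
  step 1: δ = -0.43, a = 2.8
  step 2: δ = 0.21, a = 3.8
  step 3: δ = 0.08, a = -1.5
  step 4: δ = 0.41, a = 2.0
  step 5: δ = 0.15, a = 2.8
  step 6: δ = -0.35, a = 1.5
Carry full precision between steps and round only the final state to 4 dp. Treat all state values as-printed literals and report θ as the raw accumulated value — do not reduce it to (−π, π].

after step 1 (δ=-0.43, a=2.8): (-7.238500, -2.550834, -0.681338, 2.760000)
after step 2 (δ=0.21, a=3.8): (-6.809745, -2.898502, -0.637762, 3.520000)
after step 3 (δ=0.08, a=-1.5): (-6.244130, -3.317663, -0.616859, 3.220000)
after step 4 (δ=0.41, a=2.0): (-5.718819, -3.690201, -0.513191, 3.620000)
after step 5 (δ=0.15, a=2.8): (-5.088083, -4.045656, -0.472664, 4.180000)
after step 6 (δ=-0.35, a=1.5): (-4.343744, -4.426253, -0.585688, 4.480000)

(-4.3437, -4.4263, -0.5857, 4.4800)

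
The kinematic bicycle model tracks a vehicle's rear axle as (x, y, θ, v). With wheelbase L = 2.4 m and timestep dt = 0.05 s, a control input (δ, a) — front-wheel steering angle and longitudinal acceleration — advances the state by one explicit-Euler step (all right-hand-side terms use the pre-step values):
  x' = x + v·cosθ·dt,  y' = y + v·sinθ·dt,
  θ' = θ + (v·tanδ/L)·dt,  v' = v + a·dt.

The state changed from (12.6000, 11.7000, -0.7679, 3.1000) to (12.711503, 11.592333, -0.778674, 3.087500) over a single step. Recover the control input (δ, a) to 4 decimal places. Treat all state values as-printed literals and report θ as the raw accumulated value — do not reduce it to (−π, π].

δ = -0.1653, a = -0.2500

a = (v'−v)/dt = (-0.012500)/0.05 = -0.2500
Δθ = θ'−θ = -0.010774;  (v·dt/L) = 3.1000·0.05/2.4 = 0.064583
tan δ = Δθ·L/(v·dt) = -0.166823  →  δ = -0.1653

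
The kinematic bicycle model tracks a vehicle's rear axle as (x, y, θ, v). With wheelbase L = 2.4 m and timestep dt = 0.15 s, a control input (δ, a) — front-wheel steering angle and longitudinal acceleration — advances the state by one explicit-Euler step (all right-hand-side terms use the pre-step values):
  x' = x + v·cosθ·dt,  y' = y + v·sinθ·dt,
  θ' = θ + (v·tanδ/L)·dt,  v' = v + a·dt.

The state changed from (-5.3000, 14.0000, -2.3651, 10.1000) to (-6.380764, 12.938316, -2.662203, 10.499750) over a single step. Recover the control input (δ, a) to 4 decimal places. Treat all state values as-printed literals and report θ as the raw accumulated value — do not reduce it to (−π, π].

a = (v'−v)/dt = (0.399750)/0.15 = 2.6650
Δθ = θ'−θ = -0.297103;  (v·dt/L) = 10.1000·0.15/2.4 = 0.631250
tan δ = Δθ·L/(v·dt) = -0.470658  →  δ = -0.4399

δ = -0.4399, a = 2.6650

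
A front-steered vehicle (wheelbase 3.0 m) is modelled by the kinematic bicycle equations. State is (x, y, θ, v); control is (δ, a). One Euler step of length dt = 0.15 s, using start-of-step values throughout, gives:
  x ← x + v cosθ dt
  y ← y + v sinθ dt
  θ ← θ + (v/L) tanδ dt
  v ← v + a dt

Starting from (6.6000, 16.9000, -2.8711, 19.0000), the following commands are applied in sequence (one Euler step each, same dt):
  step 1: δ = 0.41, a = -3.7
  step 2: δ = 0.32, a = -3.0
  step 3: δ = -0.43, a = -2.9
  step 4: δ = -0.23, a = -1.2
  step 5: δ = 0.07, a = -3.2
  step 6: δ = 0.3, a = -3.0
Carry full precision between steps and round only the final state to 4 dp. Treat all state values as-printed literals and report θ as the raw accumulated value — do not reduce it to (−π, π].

(-6.7158, 8.6954, -2.4485, 16.4500)

after step 1 (δ=0.41, a=-3.7): (3.853628, 16.138462, -2.458200, 18.445000)
after step 2 (δ=0.32, a=-3.0): (1.708192, 14.391461, -2.152576, 17.995000)
after step 3 (δ=-0.43, a=-2.9): (0.224922, 12.136276, -2.565221, 17.560000)
after step 4 (δ=-0.23, a=-1.2): (-1.983543, 10.700784, -2.770799, 17.380000)
after step 5 (δ=0.07, a=-3.2): (-4.413371, 9.756123, -2.709869, 16.900000)
after step 6 (δ=0.3, a=-3.0): (-6.715775, 8.695386, -2.448480, 16.450000)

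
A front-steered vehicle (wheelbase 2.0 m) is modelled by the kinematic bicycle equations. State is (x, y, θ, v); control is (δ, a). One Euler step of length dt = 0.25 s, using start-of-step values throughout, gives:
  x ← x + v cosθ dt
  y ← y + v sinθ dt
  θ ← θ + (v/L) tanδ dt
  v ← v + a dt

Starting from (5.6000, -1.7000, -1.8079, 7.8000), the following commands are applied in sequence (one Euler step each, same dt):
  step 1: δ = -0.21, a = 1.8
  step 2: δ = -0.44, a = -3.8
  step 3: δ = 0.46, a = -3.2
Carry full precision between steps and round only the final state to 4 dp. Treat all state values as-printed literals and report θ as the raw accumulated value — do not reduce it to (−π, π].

after step 1 (δ=-0.21, a=1.8): (5.141968, -3.595444, -2.015714, 8.250000)
after step 2 (δ=-0.44, a=-3.8): (4.254302, -5.457151, -2.501206, 7.300000)
after step 3 (δ=0.46, a=-3.2): (2.790898, -6.547598, -2.049109, 6.500000)

(2.7909, -6.5476, -2.0491, 6.5000)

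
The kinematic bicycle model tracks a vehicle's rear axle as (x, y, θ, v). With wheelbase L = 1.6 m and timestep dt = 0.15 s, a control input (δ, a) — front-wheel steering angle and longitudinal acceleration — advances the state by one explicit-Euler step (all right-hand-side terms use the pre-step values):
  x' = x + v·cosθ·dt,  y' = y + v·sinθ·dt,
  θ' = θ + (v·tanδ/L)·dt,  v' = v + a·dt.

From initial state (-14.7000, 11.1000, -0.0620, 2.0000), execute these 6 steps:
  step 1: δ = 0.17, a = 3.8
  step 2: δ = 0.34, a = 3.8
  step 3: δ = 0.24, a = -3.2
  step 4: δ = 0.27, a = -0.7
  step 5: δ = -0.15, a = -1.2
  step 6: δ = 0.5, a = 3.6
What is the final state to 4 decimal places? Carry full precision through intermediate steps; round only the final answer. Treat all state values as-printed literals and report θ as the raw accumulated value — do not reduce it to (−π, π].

(-12.4216, 11.2784, 0.2819, 2.9150)

after step 1 (δ=0.17, a=3.8): (-14.400576, 11.081412, -0.029814, 2.570000)
after step 2 (δ=0.34, a=3.8): (-14.015248, 11.069920, 0.055414, 3.140000)
after step 3 (δ=0.24, a=-3.2): (-13.544971, 11.096007, 0.127453, 2.660000)
after step 4 (δ=0.27, a=-0.7): (-13.149207, 11.146723, 0.196469, 2.555000)
after step 5 (δ=-0.15, a=-1.2): (-12.773330, 11.221536, 0.160268, 2.375000)
after step 6 (δ=0.5, a=3.6): (-12.421646, 11.278387, 0.281905, 2.915000)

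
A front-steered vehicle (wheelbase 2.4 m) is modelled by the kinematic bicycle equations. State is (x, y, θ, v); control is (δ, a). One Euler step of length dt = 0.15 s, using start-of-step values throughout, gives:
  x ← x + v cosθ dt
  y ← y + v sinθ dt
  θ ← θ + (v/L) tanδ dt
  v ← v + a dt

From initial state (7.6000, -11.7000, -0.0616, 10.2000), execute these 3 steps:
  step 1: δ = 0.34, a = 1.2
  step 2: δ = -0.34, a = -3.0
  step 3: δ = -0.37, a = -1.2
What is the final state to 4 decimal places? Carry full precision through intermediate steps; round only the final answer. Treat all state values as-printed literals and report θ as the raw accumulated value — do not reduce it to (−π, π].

after step 1 (δ=0.34, a=1.2): (9.127098, -11.794188, 0.163907, 10.380000)
after step 2 (δ=-0.34, a=-3.0): (10.663230, -11.540126, -0.065580, 9.930000)
after step 3 (δ=-0.37, a=-1.2): (12.149528, -11.637737, -0.306297, 9.750000)

(12.1495, -11.6377, -0.3063, 9.7500)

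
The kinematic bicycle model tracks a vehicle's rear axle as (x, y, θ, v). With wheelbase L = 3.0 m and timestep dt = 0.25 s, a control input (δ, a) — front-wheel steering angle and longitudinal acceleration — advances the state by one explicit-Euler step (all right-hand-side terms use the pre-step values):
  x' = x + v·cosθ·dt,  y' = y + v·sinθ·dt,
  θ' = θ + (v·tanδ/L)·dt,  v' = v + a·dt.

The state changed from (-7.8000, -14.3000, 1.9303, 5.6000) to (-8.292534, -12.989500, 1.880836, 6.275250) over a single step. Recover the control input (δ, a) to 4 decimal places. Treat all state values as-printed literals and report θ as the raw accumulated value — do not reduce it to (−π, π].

a = (v'−v)/dt = (0.675250)/0.25 = 2.7010
Δθ = θ'−θ = -0.049464;  (v·dt/L) = 5.6000·0.25/3.0 = 0.466667
tan δ = Δθ·L/(v·dt) = -0.105994  →  δ = -0.1056

δ = -0.1056, a = 2.7010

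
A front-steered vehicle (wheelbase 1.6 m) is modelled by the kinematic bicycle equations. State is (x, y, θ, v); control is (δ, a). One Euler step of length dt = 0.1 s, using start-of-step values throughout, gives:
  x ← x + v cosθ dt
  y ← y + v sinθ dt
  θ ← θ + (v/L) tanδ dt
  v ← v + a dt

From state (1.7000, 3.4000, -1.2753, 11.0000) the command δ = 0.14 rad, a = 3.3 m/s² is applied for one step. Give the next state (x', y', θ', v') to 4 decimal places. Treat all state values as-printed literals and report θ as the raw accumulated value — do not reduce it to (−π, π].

x' = 1.7000 + 11.0000·cos(-1.2753)·0.1 = 2.0203
y' = 3.4000 + 11.0000·sin(-1.2753)·0.1 = 2.3477
θ' = -1.2753 + (11.0000/1.6)·tan(0.14)·0.1 = -1.1784
v' = 11.0000 + 3.3000·0.1 = 11.3300

(2.0203, 2.3477, -1.1784, 11.3300)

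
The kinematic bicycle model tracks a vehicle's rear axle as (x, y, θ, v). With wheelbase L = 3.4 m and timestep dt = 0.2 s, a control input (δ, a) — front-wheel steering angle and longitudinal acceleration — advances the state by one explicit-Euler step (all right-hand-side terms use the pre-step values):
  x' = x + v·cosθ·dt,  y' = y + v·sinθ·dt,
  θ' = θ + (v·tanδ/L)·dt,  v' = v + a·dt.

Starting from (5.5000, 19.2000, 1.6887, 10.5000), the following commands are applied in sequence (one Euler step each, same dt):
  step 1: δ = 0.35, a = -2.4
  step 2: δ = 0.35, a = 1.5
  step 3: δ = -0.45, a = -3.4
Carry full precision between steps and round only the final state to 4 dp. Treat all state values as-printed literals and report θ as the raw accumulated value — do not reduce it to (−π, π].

(3.4845, 24.9228, 1.8361, 9.6400)

after step 1 (δ=0.35, a=-2.4): (5.252976, 21.285421, 1.914159, 10.020000)
after step 2 (δ=0.35, a=1.5): (4.578319, 23.172443, 2.129311, 10.320000)
after step 3 (δ=-0.45, a=-3.4): (3.484549, 24.922804, 1.836068, 9.640000)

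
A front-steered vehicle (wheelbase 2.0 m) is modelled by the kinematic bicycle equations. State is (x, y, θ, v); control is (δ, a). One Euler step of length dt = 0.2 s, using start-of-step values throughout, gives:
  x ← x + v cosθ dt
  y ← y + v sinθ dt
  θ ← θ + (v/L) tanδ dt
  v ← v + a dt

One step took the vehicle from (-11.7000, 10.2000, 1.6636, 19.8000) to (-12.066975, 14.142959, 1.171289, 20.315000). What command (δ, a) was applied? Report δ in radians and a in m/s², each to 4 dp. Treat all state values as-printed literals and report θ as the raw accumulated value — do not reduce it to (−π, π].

δ = -0.2437, a = 2.5750

a = (v'−v)/dt = (0.515000)/0.2 = 2.5750
Δθ = θ'−θ = -0.492311;  (v·dt/L) = 19.8000·0.2/2.0 = 1.980000
tan δ = Δθ·L/(v·dt) = -0.248642  →  δ = -0.2437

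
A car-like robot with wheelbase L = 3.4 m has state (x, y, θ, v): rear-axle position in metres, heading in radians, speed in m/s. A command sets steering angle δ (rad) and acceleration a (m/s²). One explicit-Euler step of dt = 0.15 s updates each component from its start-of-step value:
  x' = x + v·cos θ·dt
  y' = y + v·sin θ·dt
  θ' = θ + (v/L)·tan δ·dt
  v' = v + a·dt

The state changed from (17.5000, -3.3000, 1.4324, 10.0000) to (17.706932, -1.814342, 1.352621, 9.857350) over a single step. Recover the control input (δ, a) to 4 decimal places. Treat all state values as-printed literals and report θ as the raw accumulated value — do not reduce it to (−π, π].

δ = -0.1789, a = -0.9510

a = (v'−v)/dt = (-0.142650)/0.15 = -0.9510
Δθ = θ'−θ = -0.079779;  (v·dt/L) = 10.0000·0.15/3.4 = 0.441176
tan δ = Δθ·L/(v·dt) = -0.180832  →  δ = -0.1789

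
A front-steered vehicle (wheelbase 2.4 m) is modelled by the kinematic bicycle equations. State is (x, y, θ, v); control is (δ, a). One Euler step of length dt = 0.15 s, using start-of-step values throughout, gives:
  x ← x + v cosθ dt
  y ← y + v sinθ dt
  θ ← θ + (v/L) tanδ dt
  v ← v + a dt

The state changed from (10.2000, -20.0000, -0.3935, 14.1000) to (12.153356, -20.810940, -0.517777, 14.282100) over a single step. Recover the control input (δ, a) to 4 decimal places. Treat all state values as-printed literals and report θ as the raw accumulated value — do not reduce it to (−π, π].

δ = -0.1401, a = 1.2140

a = (v'−v)/dt = (0.182100)/0.15 = 1.2140
Δθ = θ'−θ = -0.124277;  (v·dt/L) = 14.1000·0.15/2.4 = 0.881250
tan δ = Δθ·L/(v·dt) = -0.141024  →  δ = -0.1401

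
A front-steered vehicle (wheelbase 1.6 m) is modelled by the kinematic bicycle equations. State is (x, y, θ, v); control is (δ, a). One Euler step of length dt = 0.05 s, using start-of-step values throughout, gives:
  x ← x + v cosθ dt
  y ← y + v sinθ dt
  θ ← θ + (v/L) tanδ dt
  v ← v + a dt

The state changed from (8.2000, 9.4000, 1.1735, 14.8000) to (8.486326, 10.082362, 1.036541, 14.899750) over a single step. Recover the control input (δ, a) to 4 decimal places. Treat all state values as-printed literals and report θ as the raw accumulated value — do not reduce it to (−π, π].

a = (v'−v)/dt = (0.099750)/0.05 = 1.9950
Δθ = θ'−θ = -0.136959;  (v·dt/L) = 14.8000·0.05/1.6 = 0.462500
tan δ = Δθ·L/(v·dt) = -0.296128  →  δ = -0.2879

δ = -0.2879, a = 1.9950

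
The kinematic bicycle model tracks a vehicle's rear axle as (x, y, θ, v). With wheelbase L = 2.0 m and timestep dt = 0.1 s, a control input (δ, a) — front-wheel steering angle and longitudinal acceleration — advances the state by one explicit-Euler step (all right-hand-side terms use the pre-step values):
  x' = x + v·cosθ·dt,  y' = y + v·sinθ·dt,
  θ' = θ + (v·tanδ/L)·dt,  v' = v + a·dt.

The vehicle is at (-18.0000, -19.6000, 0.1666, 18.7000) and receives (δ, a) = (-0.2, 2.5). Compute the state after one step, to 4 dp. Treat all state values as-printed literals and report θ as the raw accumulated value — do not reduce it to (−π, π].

x' = -18.0000 + 18.7000·cos(0.1666)·0.1 = -16.1559
y' = -19.6000 + 18.7000·sin(0.1666)·0.1 = -19.2899
θ' = 0.1666 + (18.7000/2.0)·tan(-0.2)·0.1 = -0.0229
v' = 18.7000 + 2.5000·0.1 = 18.9500

(-16.1559, -19.2899, -0.0229, 18.9500)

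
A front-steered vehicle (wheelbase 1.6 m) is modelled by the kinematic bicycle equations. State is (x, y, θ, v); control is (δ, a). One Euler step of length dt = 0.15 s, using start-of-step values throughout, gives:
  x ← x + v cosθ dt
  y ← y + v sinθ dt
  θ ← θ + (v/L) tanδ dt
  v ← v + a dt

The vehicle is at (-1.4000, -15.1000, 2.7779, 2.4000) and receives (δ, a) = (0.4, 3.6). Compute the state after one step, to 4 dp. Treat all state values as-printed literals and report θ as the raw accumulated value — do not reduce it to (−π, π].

(-1.7365, -14.9719, 2.8730, 2.9400)

x' = -1.4000 + 2.4000·cos(2.7779)·0.15 = -1.7365
y' = -15.1000 + 2.4000·sin(2.7779)·0.15 = -14.9719
θ' = 2.7779 + (2.4000/1.6)·tan(0.4)·0.15 = 2.8730
v' = 2.4000 + 3.6000·0.15 = 2.9400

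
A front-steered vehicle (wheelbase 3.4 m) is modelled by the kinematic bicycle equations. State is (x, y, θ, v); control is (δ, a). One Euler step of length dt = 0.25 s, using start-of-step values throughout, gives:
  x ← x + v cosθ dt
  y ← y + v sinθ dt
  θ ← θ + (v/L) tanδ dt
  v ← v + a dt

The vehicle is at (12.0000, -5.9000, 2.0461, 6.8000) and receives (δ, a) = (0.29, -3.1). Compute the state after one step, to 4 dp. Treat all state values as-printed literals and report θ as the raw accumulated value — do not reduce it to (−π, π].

x' = 12.0000 + 6.8000·cos(2.0461)·0.25 = 11.2221
y' = -5.9000 + 6.8000·sin(2.0461)·0.25 = -4.3884
θ' = 2.0461 + (6.8000/3.4)·tan(0.29)·0.25 = 2.1953
v' = 6.8000 − 3.1000·0.25 = 6.0250

(11.2221, -4.3884, 2.1953, 6.0250)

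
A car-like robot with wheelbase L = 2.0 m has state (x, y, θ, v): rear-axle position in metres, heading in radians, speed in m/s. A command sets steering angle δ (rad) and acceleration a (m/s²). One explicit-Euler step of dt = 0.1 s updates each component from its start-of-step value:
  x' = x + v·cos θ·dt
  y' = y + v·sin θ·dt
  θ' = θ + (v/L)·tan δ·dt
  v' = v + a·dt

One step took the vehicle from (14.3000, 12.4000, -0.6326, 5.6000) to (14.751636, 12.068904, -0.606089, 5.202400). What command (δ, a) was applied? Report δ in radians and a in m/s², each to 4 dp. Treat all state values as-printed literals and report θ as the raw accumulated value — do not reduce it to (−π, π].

δ = 0.0944, a = -3.9760

a = (v'−v)/dt = (-0.397600)/0.1 = -3.9760
Δθ = θ'−θ = 0.026511;  (v·dt/L) = 5.6000·0.1/2.0 = 0.280000
tan δ = Δθ·L/(v·dt) = 0.094682  →  δ = 0.0944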